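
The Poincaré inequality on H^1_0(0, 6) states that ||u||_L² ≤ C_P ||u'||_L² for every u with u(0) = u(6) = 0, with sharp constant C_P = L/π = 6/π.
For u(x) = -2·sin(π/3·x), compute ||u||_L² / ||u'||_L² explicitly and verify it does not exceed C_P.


||u||_L² / ||u'||_L² = 3/π < C_P = 6/π.

u(x) = -2·sin(π/3·x), so u'(x) = -2*π*cos(π*x/3)/3.
Writing u(x) = A·sin(kπx/L) with A = -2 and k = 2, use ∫_0^L sin²(kπx/L) dx = L/2 and ∫_0^L cos²(kπx/L) dx = L/2.
u² = 4·sin²(π/3·x) and (u')² = 4*π^2/9·cos²(π/3·x), and each of sin², cos² integrates to L/2 = 3 over (0, 6).
∫_0^6 u² dx = 12, so ||u||_L² = 2*sqrt(3).
∫_0^6 (u')² dx = 4*π^2/3, so ||u'||_L² = 2*sqrt(3)*π/3.
Ratio ||u||_L² / ||u'||_L² = 3/π.
Sharp Poincaré constant on H^1_0(0, 6) is C_P = L/π = 6/π, achieved by sin(π/6·x).
This is the k = 2 harmonic; the ratio L/(kπ) is strictly less than C_P = L/π, consistent with the sharp inequality ||u||_L² ≤ C_P ||u'||_L².


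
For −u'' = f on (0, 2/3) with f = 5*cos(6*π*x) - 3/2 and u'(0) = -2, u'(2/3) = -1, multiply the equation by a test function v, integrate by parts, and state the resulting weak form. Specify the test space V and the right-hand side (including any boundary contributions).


V = H^1(0, 2/3) (v unrestricted at boundary; u is determined up to an additive constant); weak form: ∫_0^2/3 u'v' dx = ∫_0^2/3 (5*cos(6*π*x) - 3/2) v dx − v(2/3) + 2·v(0) for all v ∈ V.

Multiply both sides by a test function v and integrate from 0 to 2/3:
  ∫_0^2/3 −u''(x) v(x) dx = ∫_0^2/3 f(x) v(x) dx.
Integrate the LHS by parts once:
  ∫_0^2/3 −u'' v dx = −[u'(x) v(x)]_0^2/3 + ∫_0^2/3 u'(x) v'(x) dx.
Thus ∫_0^2/3 u'(x) v'(x) dx = ∫_0^2/3 f(x) v(x) dx + [u'(x) v(x)]_0^2/3.
Choose V so that boundary terms are either known or forced to vanish.
u has inhomogeneous Neumann u'(0) = -2, u'(2/3) = -1. [u' v]_0^2/3 = (-1)·v(2/3) − (-2)·v(0) = − v(2/3) + 2·v(0). Take V = H^1(0, 2/3); boundary term becomes part of RHS.
Weak formulation: find u (satisfying any essential BC) such that ∫_0^2/3 u'(x) v'(x) dx = ∫_0^2/3 f v dx − v(2/3) + 2·v(0) for all v ∈ V (Neumann data are natural BCs: they enter the RHS as boundary terms).
Substituting f(x) = 5*cos(6*π*x) - 3/2, the right-hand side is ∫_0^2/3 (5*cos(6*π*x) - 3/2) v dx − v(2/3) + 2·v(0).
Compatibility check (pure Neumann): taking v ≡ 1 ∈ V gives 0 = ∫_0^2/3 f dx + (-1) − (-2), i.e. ∫_0^2/3 f dx must equal u'(0) − u'(2/3) = -1. Indeed ∫_0^2/3 (5*cos(6*π*x) - 3/2) dx = -1, so the data are compatible. The solution is then unique only up to an additive constant (fix it e.g. by requiring ∫_0^2/3 u dx = 0).


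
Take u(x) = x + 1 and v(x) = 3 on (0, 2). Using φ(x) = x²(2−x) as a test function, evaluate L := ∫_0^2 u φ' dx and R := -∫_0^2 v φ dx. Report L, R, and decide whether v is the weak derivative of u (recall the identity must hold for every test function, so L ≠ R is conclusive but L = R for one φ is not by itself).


LHS = -4/3, RHS = -4. No, v is not the weak derivative of u.

u(x) = x + 1, classical derivative u'(x) = 1.
φ(x) = x²(2−x), so φ'(x) = x*(4 - 3*x).
Note φ(0) = φ(2) = 0, so the boundary term u·φ vanishes.
LHS = ∫_0^2 u(x) φ'(x) dx = ∫_0^2 (-3*x^3 + x^2 + 4*x) dx. Term by term:
  ∫_0^2 -3*x^3 dx = -12;  ∫_0^2 x^2 dx = 8/3;  ∫_0^2 4*x dx = 8.
Sum: -12 + 8/3 + 8 = -4/3.
So LHS = -4/3.
∫_0^2 v(x) φ(x) dx = ∫_0^2 (-3*x^3 + 6*x^2) dx. Term by term:
  ∫_0^2 -3*x^3 dx = -12;  ∫_0^2 6*x^2 dx = 16.
Sum: -12 + 16 = 4.
So RHS = -∫_0^2 v(x) φ(x) dx = -4.
LHS − RHS = 8/3 ≠ 0, so the identity fails.
(For a valid weak derivative the identity must hold for EVERY test function, in particular this one. The failure shows v is NOT the weak derivative of u.)
Correct weak derivative would be u'(x) = 1.


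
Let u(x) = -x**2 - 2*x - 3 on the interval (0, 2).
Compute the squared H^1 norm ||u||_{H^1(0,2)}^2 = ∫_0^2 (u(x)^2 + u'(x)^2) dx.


||u||_{H^1}^2 = 1886/15

The H^1 norm (squared) on an interval (0, L) is
  ||u||_{H^1}^2 = ∫_0^L u(x)^2 dx + ∫_0^L u'(x)^2 dx.
Compute u'(x) = -2*x - 2.
Then u(x)^2 = x**4 + 4*x**3 + 10*x**2 + 12*x + 9 and u'(x)^2 = 4*x**2 + 8*x + 4.
Integrate each monomial from 0 to 2 using ∫_0^2 c·x^n dx = c·2^(n+1)/(n+1):
  ∫_0^2 u(x)^2 dx = ∫_0^2 (x^4 + 4*x^3 + 10*x^2 + 12*x + 9) dx. Term by term:
    ∫_0^2 x^4 dx = 32/5;  ∫_0^2 4*x^3 dx = 16;  ∫_0^2 10*x^2 dx = 80/3;
    ∫_0^2 12*x dx = 24;  ∫_0^2 9 dx = 18.
  Sum: 32/5 + 16 + 80/3 + 24 + 18 = 1366/15.
  ∫_0^2 u'(x)^2 dx = ∫_0^2 (4*x^2 + 8*x + 4) dx. Term by term:
    ∫_0^2 4*x^2 dx = 32/3;  ∫_0^2 8*x dx = 16;  ∫_0^2 4 dx = 8.
  Sum: 32/3 + 16 + 8 = 104/3.
Adding: ||u||_{H^1}^2 = 1366/15 + 104/3 = 1886/15.


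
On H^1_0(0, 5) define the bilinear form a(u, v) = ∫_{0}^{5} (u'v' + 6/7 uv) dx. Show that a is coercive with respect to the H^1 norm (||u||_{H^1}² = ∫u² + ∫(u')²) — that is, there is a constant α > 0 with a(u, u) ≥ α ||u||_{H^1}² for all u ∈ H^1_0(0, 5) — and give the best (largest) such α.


α = (π^2 + 150/7)/(π^2 + 25)

Coercivity of a(·,·) on H^1_0(0, 5) means a(u, u) ≥ α ||u||_{H^1}² for every u ∈ H^1_0.
The interval has length L = 5, and Poincaré/coercivity depend only on L. Here a(u, u) = ∫(u')² + (6/7)·∫u².
Here 0 < c = 6/7 < 1. The condition a(u,u) ≥ α||u||_{H^1}² reads (1−α)∫(u')² ≥ (α−c)∫u². Any admissible α is ≤ 1 (rapidly oscillating u have ∫u²/∫(u')² → 0), and α = 1 would force 0 ≥ (1−c)∫u², impossible since c < 1; so 1−α > 0. By the sharp Poincaré inequality on H^1_0 of an interval of length L, ∫(u')² ≥ (π/L)²∫u² with equality for the first sine mode sin(π(x−x₀)/L) (x₀ the left endpoint), so the inequality holds for all u iff (1−α)(π/L)² ≥ α − c, i.e. α ≤ ((π/L)² + c)/((π/L)² + 1) = (1 + c(L/π)²)/(1 + (L/π)²). With (π/L)² = π^2/25 and c = 6/7, the largest admissible constant is α = ((π/L)² + c)/((π/L)² + 1).
Simplifying, α = (π^2 + 150/7)/(π^2 + 25).


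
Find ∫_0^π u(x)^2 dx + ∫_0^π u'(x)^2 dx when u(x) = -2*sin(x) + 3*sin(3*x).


||u||_{H^1(0,π)}^2 = 49*π

u'(x) = -2*cos(x) + 9*cos(3*x).
Expand u² and (u')² and integrate term by term on (0, π), using: for integers n ≥ 1, ∫_0^π sin²(nx) dx = ∫_0^π cos²(nx) dx = π/2; for n ≠ n', ∫_0^π sin(nx)sin(n'x) dx = ∫_0^π cos(nx)cos(n'x) dx = 0; and by product-to-sum, ∫_0^π sin(nx)cos(n'x) dx = ½∫_0^π [sin((n+n')x) + sin((n−n')x)] dx, which is 0 when n+n' is even and 2n/(n²−n'²) when n+n' is odd (it need not vanish on (0, π)).
  u² squared terms: (-2)²·∫sin(x)² dx = 4·π/2 = 2*π;  (3)²·∫sin(3x)² dx = 9·π/2 = 9*π/2.
  u² cross terms: 2·(-2)·(3)·∫sin(x)·sin(3x) dx = -12·(0) = 0.
  So ∫_0^π u² dx = 2*π + 9*π/2 + 0 = 13*π/2.
  (u')² squared terms: (-2)²·∫cos(x)² dx = 4·π/2 = 2*π;  (9)²·∫cos(3x)² dx = 81·π/2 = 81*π/2.
  (u')² cross terms: 2·(-2)·(9)·∫cos(x)·cos(3x) dx = -36·(0) = 0.
  So ∫_0^π (u')² dx = 2*π + 81*π/2 + 0 = 85*π/2.
||u||_{H^1}^2 = (13*π/2) + (85*π/2) = 49*π.


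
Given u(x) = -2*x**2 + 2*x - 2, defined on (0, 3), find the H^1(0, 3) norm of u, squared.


||u||_{H^1}^2 = 1002/5

The H^1 norm (squared) on an interval (0, L) is
  ||u||_{H^1}^2 = ∫_0^L u(x)^2 dx + ∫_0^L u'(x)^2 dx.
Compute u'(x) = 2 - 4*x.
Then u(x)^2 = 4*x**4 - 8*x**3 + 12*x**2 - 8*x + 4 and u'(x)^2 = 16*x**2 - 16*x + 4.
Integrate each monomial from 0 to 3 using ∫_0^3 c·x^n dx = c·3^(n+1)/(n+1):
  ∫_0^3 u(x)^2 dx = ∫_0^3 (4*x^4 - 8*x^3 + 12*x^2 - 8*x + 4) dx. Term by term:
    ∫_0^3 4*x^4 dx = 972/5;  ∫_0^3 -8*x^3 dx = -162;  ∫_0^3 12*x^2 dx = 108;
    ∫_0^3 -8*x dx = -36;  ∫_0^3 4 dx = 12.
  Sum: 972/5 − 162 + 108 − 36 + 12 = 582/5.
  ∫_0^3 u'(x)^2 dx = ∫_0^3 (16*x^2 - 16*x + 4) dx. Term by term:
    ∫_0^3 16*x^2 dx = 144;  ∫_0^3 -16*x dx = -72;  ∫_0^3 4 dx = 12.
  Sum: 144 − 72 + 12 = 84.
Adding: ||u||_{H^1}^2 = 582/5 + 84 = 1002/5.


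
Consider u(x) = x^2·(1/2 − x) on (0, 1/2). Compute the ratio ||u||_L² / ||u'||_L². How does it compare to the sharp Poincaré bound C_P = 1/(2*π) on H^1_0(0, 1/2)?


||u||_L² / ||u'||_L² = sqrt(14)/28 < C_P = 1/(2*π).

u(x) = x^2·(1/2 − x), so u'(x) = x*(1 - 3*x).
u(x) = x^2·(1/2 − x) vanishes at x = 0 and x = 1/2, so u ∈ H^1_0(0, 1/2). Differentiate via the product rule and integrate the resulting polynomials term by term.
  ∫_0^1/2 u² dx = ∫_0^1/2 (x^6 - x^5 + x^4/4) dx. Term by term:
    ∫_0^1/2 x^6 dx = 1/896;  ∫_0^1/2 -x^5 dx = -1/384;  ∫_0^1/2 x^4/4 dx = 1/640.
  Sum: 1/896 − 1/384 + 1/640 = 1/13440.
  ∫_0^1/2 (u')² dx = ∫_0^1/2 (9*x^4 - 6*x^3 + x^2) dx. Term by term:
    ∫_0^1/2 9*x^4 dx = 9/160;  ∫_0^1/2 -6*x^3 dx = -3/32;  ∫_0^1/2 x^2 dx = 1/24.
  Sum: 9/160 − 3/32 + 1/24 = 1/240.
∫_0^1/2 u² dx = 1/13440, so ||u||_L² = sqrt(210)/1680.
∫_0^1/2 (u')² dx = 1/240, so ||u'||_L² = sqrt(15)/60.
Ratio ||u||_L² / ||u'||_L² = sqrt(14)/28.
Sharp Poincaré constant on H^1_0(0, 1/2) is C_P = L/π = 1/(2*π), achieved by sin(2*π·x).
A polynomial bump cannot attain the sharp Poincaré constant (only the first sine eigenfunction does), so the ratio is strictly less than C_P, consistent with ||u||_L² ≤ C_P ||u'||_L².


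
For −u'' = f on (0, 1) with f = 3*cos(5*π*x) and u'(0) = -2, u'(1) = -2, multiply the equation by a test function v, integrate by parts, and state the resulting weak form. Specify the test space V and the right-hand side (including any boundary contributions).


V = H^1(0, 1) (v unrestricted at boundary; u is determined up to an additive constant); weak form: ∫_0^1 u'v' dx = ∫_0^1 (3*cos(5*π*x)) v dx − 2·v(1) + 2·v(0) for all v ∈ V.

Multiply both sides by a test function v and integrate from 0 to 1:
  ∫_0^1 −u''(x) v(x) dx = ∫_0^1 f(x) v(x) dx.
Integrate the LHS by parts once:
  ∫_0^1 −u'' v dx = −[u'(x) v(x)]_0^1 + ∫_0^1 u'(x) v'(x) dx.
Thus ∫_0^1 u'(x) v'(x) dx = ∫_0^1 f(x) v(x) dx + [u'(x) v(x)]_0^1.
Choose V so that boundary terms are either known or forced to vanish.
u has inhomogeneous Neumann u'(0) = -2, u'(1) = -2. [u' v]_0^1 = (-2)·v(1) − (-2)·v(0) = − 2·v(1) + 2·v(0). Take V = H^1(0, 1); boundary term becomes part of RHS.
Weak formulation: find u (satisfying any essential BC) such that ∫_0^1 u'(x) v'(x) dx = ∫_0^1 f v dx − 2·v(1) + 2·v(0) for all v ∈ V (Neumann data are natural BCs: they enter the RHS as boundary terms).
Substituting f(x) = 3*cos(5*π*x), the right-hand side is ∫_0^1 (3*cos(5*π*x)) v dx − 2·v(1) + 2·v(0).
Compatibility check (pure Neumann): taking v ≡ 1 ∈ V gives 0 = ∫_0^1 f dx + (-2) − (-2), i.e. ∫_0^1 f dx must equal u'(0) − u'(1) = 0. Indeed ∫_0^1 (3*cos(5*π*x)) dx = 0, so the data are compatible. The solution is then unique only up to an additive constant (fix it e.g. by requiring ∫_0^1 u dx = 0).


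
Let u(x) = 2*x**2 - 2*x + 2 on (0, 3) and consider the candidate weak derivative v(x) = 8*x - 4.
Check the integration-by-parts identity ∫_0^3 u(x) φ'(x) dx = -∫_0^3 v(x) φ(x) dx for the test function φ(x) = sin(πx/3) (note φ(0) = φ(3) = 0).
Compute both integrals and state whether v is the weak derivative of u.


LHS = -24/π, RHS = -48/π. No, v is not the weak derivative of u.

u(x) = 2*x**2 - 2*x + 2, classical derivative u'(x) = 4*x - 2.
φ(x) = sin(πx/3), so φ'(x) = π*cos(π*x/3)/3.
Note φ(0) = φ(3) = 0, so the boundary term u·φ vanishes.
LHS = ∫_0^3 u(x) φ'(x) dx = ∫_0^3 (2*π*x^2*cos(π*x/3)/3 - 2*π*x*cos(π*x/3)/3 + 2*π*cos(π*x/3)/3) dx. Term by term:
  ∫_0^3 2*π*cos(π*x/3)/3 dx = 0;  ∫_0^3 -2*π*x*cos(π*x/3)/3 dx = 12/π;  ∫_0^3 2*π*x^2*cos(π*x/3)/3 dx = -36/π.
Sum: 0 + 12/π − 36/π = -24/π.
So LHS = -24/π.
∫_0^3 v(x) φ(x) dx = ∫_0^3 (8*x*sin(π*x/3) - 4*sin(π*x/3)) dx. Term by term:
  ∫_0^3 -4*sin(π*x/3) dx = -24/π;  ∫_0^3 8*x*sin(π*x/3) dx = 72/π.
Sum: -24/π + 72/π = 48/π.
So RHS = -∫_0^3 v(x) φ(x) dx = -48/π.
LHS − RHS = 24/π ≠ 0, so the identity fails.
(For a valid weak derivative the identity must hold for EVERY test function, in particular this one. The failure shows v is NOT the weak derivative of u.)
Correct weak derivative would be u'(x) = 4*x - 2.


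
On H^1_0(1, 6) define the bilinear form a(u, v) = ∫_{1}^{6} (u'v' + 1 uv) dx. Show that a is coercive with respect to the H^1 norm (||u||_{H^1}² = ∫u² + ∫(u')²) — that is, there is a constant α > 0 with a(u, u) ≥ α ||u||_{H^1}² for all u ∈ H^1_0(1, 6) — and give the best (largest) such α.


α = 1

Coercivity of a(·,·) on H^1_0(1, 6) means a(u, u) ≥ α ||u||_{H^1}² for every u ∈ H^1_0.
The interval has length L = 5, and Poincaré/coercivity depend only on L. Here a(u, u) = ∫(u')² + (1)·∫u².
Here c = 1 ≥ 1, so a(u,u) = ∫(u')² + c∫u² ≥ ∫(u')² + ∫u² = ||u||_{H^1}², i.e. α = 1 works. No larger α is possible: a(u,u) ≥ α||u||_{H^1}² means (1−α)∫(u')² ≥ (α−c)∫u², and for the modes u_n = sin(nπ(x−x₀)/L) (x₀ the left endpoint) one has ∫u_n²/∫(u_n')² = (L/(nπ))² → 0, so a(u_n,u_n)/||u_n||_{H^1}² → 1. Hence the optimal constant is α = 1.
Therefore α = 1.


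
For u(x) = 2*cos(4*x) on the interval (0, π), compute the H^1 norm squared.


||u||_{H^1(0,π)}^2 = 34*π

u'(x) = -8*sin(4*x).
Expand u² and (u')² and integrate term by term on (0, π), using: for integers n ≥ 1, ∫_0^π sin²(nx) dx = ∫_0^π cos²(nx) dx = π/2; for n ≠ n', ∫_0^π sin(nx)sin(n'x) dx = ∫_0^π cos(nx)cos(n'x) dx = 0; and by product-to-sum, ∫_0^π sin(nx)cos(n'x) dx = ½∫_0^π [sin((n+n')x) + sin((n−n')x)] dx, which is 0 when n+n' is even and 2n/(n²−n'²) when n+n' is odd (it need not vanish on (0, π)).
  u² squared terms: (2)²·∫cos(4x)² dx = 4·π/2 = 2*π.
  So ∫_0^π u² dx = 2*π.
  (u')² squared terms: (-8)²·∫sin(4x)² dx = 64·π/2 = 32*π.
  So ∫_0^π (u')² dx = 32*π.
||u||_{H^1}^2 = (2*π) + (32*π) = 34*π.


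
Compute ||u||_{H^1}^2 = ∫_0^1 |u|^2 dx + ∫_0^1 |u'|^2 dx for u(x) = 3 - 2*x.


||u||_{H^1}^2 = 25/3

The H^1 norm (squared) on an interval (0, L) is
  ||u||_{H^1}^2 = ∫_0^L u(x)^2 dx + ∫_0^L u'(x)^2 dx.
Compute u'(x) = -2.
Then u(x)^2 = 4*x**2 - 12*x + 9 and u'(x)^2 = 4.
Integrate each monomial from 0 to 1 using ∫_0^1 c·x^n dx = c·1^(n+1)/(n+1):
  ∫_0^1 u(x)^2 dx = ∫_0^1 (4*x^2 - 12*x + 9) dx. Term by term:
    ∫_0^1 4*x^2 dx = 4/3;  ∫_0^1 -12*x dx = -6;  ∫_0^1 9 dx = 9.
  Sum: 4/3 − 6 + 9 = 13/3.
  ∫_0^1 u'(x)^2 dx = ∫_0^1 (4) dx. Term by term:
    ∫_0^1 4 dx = 4.
Adding: ||u||_{H^1}^2 = 13/3 + 4 = 25/3.


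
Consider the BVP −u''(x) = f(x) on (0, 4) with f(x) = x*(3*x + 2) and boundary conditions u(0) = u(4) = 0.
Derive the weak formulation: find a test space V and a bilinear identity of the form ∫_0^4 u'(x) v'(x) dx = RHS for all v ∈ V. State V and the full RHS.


V = H^1_0(0, 4) (so v(0) = v(4) = 0); weak form: ∫_0^4 u'v' dx = ∫_0^4 (x*(3*x + 2)) v dx for all v ∈ V.

Multiply both sides by a test function v and integrate from 0 to 4:
  ∫_0^4 −u''(x) v(x) dx = ∫_0^4 f(x) v(x) dx.
Integrate the LHS by parts once:
  ∫_0^4 −u'' v dx = −[u'(x) v(x)]_0^4 + ∫_0^4 u'(x) v'(x) dx.
Thus ∫_0^4 u'(x) v'(x) dx = ∫_0^4 f(x) v(x) dx + [u'(x) v(x)]_0^4.
Choose V so that boundary terms are either known or forced to vanish.
u is Dirichlet: u(0) = u(4) = 0. Let V = H^1_0(0, 4); then v(0) = v(4) = 0, and [u' v]_0^4 = 0.
Weak formulation: find u (satisfying any essential BC) such that ∫_0^4 u'(x) v'(x) dx = ∫_0^4 f v dx for all v ∈ V.
Substituting f(x) = x*(3*x + 2), the right-hand side is ∫_0^4 (x*(3*x + 2)) v dx.


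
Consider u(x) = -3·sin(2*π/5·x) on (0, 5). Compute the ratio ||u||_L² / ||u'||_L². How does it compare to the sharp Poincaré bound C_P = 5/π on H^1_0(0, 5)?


||u||_L² / ||u'||_L² = 5/(2*π) < C_P = 5/π.

u(x) = -3·sin(2*π/5·x), so u'(x) = -6*π*cos(2*π*x/5)/5.
Writing u(x) = A·sin(kπx/L) with A = -3 and k = 2, use ∫_0^L sin²(kπx/L) dx = L/2 and ∫_0^L cos²(kπx/L) dx = L/2.
u² = 9·sin²(2*π/5·x) and (u')² = 36*π^2/25·cos²(2*π/5·x), and each of sin², cos² integrates to L/2 = 5/2 over (0, 5).
∫_0^5 u² dx = 45/2, so ||u||_L² = 3*sqrt(10)/2.
∫_0^5 (u')² dx = 18*π^2/5, so ||u'||_L² = 3*sqrt(10)*π/5.
Ratio ||u||_L² / ||u'||_L² = 5/(2*π).
Sharp Poincaré constant on H^1_0(0, 5) is C_P = L/π = 5/π, achieved by sin(π/5·x).
This is the k = 2 harmonic; the ratio L/(kπ) is strictly less than C_P = L/π, consistent with the sharp inequality ||u||_L² ≤ C_P ||u'||_L².


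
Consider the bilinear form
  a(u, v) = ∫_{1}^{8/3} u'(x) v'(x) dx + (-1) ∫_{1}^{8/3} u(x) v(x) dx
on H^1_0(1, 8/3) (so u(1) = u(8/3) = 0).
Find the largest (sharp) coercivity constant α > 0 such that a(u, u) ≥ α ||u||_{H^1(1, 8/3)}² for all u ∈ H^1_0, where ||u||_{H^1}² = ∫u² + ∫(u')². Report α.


α = (-25 + 9*π^2)/(25 + 9*π^2)

Coercivity of a(·,·) on H^1_0(1, 8/3) means a(u, u) ≥ α ||u||_{H^1}² for every u ∈ H^1_0.
The interval has length L = 5/3, and Poincaré/coercivity depend only on L. Here a(u, u) = ∫(u')² + (-1)·∫u².
Here c = -1 < 0 with |c| < (π/L)² = 9*π^2/25, so coercivity still holds. The condition a(u,u) ≥ α||u||_{H^1}² reads (1−α)∫(u')² ≥ (α−c)∫u². Any admissible α is ≤ 1 (rapidly oscillating u have ∫u²/∫(u')² → 0), and α = 1 would force 0 ≥ (1−c)∫u², impossible since c < 1; so 1−α > 0. By the sharp Poincaré inequality on H^1_0 of an interval of length L, ∫(u')² ≥ (π/L)²∫u² with equality for the first sine mode sin(π(x−x₀)/L) (x₀ the left endpoint), so the inequality holds for all u iff (1−α)(π/L)² ≥ α − c, i.e. α ≤ ((π/L)² + c)/((π/L)² + 1) = (1 + c(L/π)²)/(1 + (L/π)²). (Direct route, valid since c ≤ 0: Poincaré gives c∫u² ≥ c(L/π)²∫(u')², so a(u,u) ≥ (1 + c(L/π)²)∫(u')², while ||u||_{H^1}² ≤ (1 + (L/π)²)∫(u')²; dividing yields the same α.) With (π/L)² = 9*π^2/25 and c = -1, the largest admissible constant is α = ((π/L)² + c)/((π/L)² + 1).
Simplifying, α = (-25 + 9*π^2)/(25 + 9*π^2).


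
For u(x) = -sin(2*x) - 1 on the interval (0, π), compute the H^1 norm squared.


||u||_{H^1(0,π)}^2 = 7*π/2

u'(x) = -2*cos(2*x).
Expand u² and (u')² and integrate term by term on (0, π), using: for integers n ≥ 1, ∫_0^π sin²(nx) dx = ∫_0^π cos²(nx) dx = π/2; for n ≠ n', ∫_0^π sin(nx)sin(n'x) dx = ∫_0^π cos(nx)cos(n'x) dx = 0; and by product-to-sum, ∫_0^π sin(nx)cos(n'x) dx = ½∫_0^π [sin((n+n')x) + sin((n−n')x)] dx, which is 0 when n+n' is even and 2n/(n²−n'²) when n+n' is odd (it need not vanish on (0, π)). For the constant mode: ∫_0^π 1 dx = π, ∫_0^π cos(nx) dx = 0, ∫_0^π sin(nx) dx = (1−(−1)^n)/n.
  u² squared terms: (-1)²·∫1 dx = 1·π = π;  (-1)²·∫sin(2x)² dx = 1·π/2 = π/2.
  u² cross terms: 2·(-1)·(-1)·∫1·sin(2x) dx = 2·(0) = 0.
  So ∫_0^π u² dx = π + π/2 + 0 = 3*π/2.
  (u')² squared terms: (-2)²·∫cos(2x)² dx = 4·π/2 = 2*π.
  So ∫_0^π (u')² dx = 2*π.
||u||_{H^1}^2 = (3*π/2) + (2*π) = 7*π/2.


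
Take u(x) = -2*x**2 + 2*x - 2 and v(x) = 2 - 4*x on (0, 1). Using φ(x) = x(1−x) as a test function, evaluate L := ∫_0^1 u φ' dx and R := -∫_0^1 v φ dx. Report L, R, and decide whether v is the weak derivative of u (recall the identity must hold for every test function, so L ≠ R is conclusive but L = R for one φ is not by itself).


LHS = 0, RHS = 0. Yes, v = u' weakly.

u(x) = -2*x**2 + 2*x - 2, classical derivative u'(x) = 2 - 4*x.
φ(x) = x(1−x), so φ'(x) = 1 - 2*x.
Note φ(0) = φ(1) = 0, so the boundary term u·φ vanishes.
LHS = ∫_0^1 u(x) φ'(x) dx = ∫_0^1 (4*x^3 - 6*x^2 + 6*x - 2) dx. Term by term:
  ∫_0^1 4*x^3 dx = 1;  ∫_0^1 -6*x^2 dx = -2;  ∫_0^1 6*x dx = 3;
  ∫_0^1 -2 dx = -2.
Sum: 1 − 2 + 3 − 2 = 0.
So LHS = 0.
∫_0^1 v(x) φ(x) dx = ∫_0^1 (4*x^3 - 6*x^2 + 2*x) dx. Term by term:
  ∫_0^1 4*x^3 dx = 1;  ∫_0^1 -6*x^2 dx = -2;  ∫_0^1 2*x dx = 1.
Sum: 1 − 2 + 1 = 0.
So RHS = -∫_0^1 v(x) φ(x) dx = 0.
LHS = RHS, so the identity holds for this test φ.
Moreover u is smooth here and v(x) = u'(x) = 2 - 4*x pointwise, so the identity holds for every test function. Hence v is the weak derivative of u.


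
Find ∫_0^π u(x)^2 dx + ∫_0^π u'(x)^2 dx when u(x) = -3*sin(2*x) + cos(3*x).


||u||_{H^1(0,π)}^2 = 48 + 55*π/2

u'(x) = -3*sin(3*x) - 6*cos(2*x).
Expand u² and (u')² and integrate term by term on (0, π), using: for integers n ≥ 1, ∫_0^π sin²(nx) dx = ∫_0^π cos²(nx) dx = π/2; for n ≠ n', ∫_0^π sin(nx)sin(n'x) dx = ∫_0^π cos(nx)cos(n'x) dx = 0; and by product-to-sum, ∫_0^π sin(nx)cos(n'x) dx = ½∫_0^π [sin((n+n')x) + sin((n−n')x)] dx, which is 0 when n+n' is even and 2n/(n²−n'²) when n+n' is odd (it need not vanish on (0, π)).
  u² squared terms: (-3)²·∫sin(2x)² dx = 9·π/2 = 9*π/2;  (1)²·∫cos(3x)² dx = 1·π/2 = π/2.
  u² cross terms: 2·(-3)·(1)·∫sin(2x)·cos(3x) dx = -6·(-4/5) = 24/5.
  So ∫_0^π u² dx = 9*π/2 + π/2 + 24/5 = 24/5 + 5*π.
  (u')² squared terms: (-6)²·∫cos(2x)² dx = 36·π/2 = 18*π;  (-3)²·∫sin(3x)² dx = 9·π/2 = 9*π/2.
  (u')² cross terms: 2·(-6)·(-3)·∫cos(2x)·sin(3x) dx = 36·(6/5) = 216/5.
  So ∫_0^π (u')² dx = 18*π + 9*π/2 + 216/5 = 216/5 + 45*π/2.
||u||_{H^1}^2 = (24/5 + 5*π) + (216/5 + 45*π/2) = 48 + 55*π/2.


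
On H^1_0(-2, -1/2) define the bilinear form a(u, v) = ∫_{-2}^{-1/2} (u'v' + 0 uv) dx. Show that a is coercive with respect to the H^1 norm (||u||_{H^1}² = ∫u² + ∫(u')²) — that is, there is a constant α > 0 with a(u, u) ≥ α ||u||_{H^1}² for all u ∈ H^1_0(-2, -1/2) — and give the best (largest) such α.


α = 4*π^2/(9 + 4*π^2)

Coercivity of a(·,·) on H^1_0(-2, -1/2) means a(u, u) ≥ α ||u||_{H^1}² for every u ∈ H^1_0.
The interval has length L = 3/2, and Poincaré/coercivity depend only on L. Here a(u, u) = ∫(u')² + (0)·∫u².
Here c = 0, so a(u,u) = ∫(u')² alone. The condition a(u,u) ≥ α||u||_{H^1}² reads (1−α)∫(u')² ≥ (α−c)∫u². Any admissible α is ≤ 1 (rapidly oscillating u have ∫u²/∫(u')² → 0), and α = 1 would force 0 ≥ (1−c)∫u², impossible since c < 1; so 1−α > 0. By the sharp Poincaré inequality on H^1_0 of an interval of length L, ∫(u')² ≥ (π/L)²∫u² with equality for the first sine mode sin(π(x−x₀)/L) (x₀ the left endpoint), so the inequality holds for all u iff (1−α)(π/L)² ≥ α − c, i.e. α ≤ ((π/L)² + c)/((π/L)² + 1) = (1 + c(L/π)²)/(1 + (L/π)²). (Direct route, valid since c ≤ 0: Poincaré gives c∫u² ≥ c(L/π)²∫(u')², so a(u,u) ≥ (1 + c(L/π)²)∫(u')², while ||u||_{H^1}² ≤ (1 + (L/π)²)∫(u')²; dividing yields the same α.) With (π/L)² = 4*π^2/9 and c = 0, the largest admissible constant is α = ((π/L)² + c)/((π/L)² + 1).
Simplifying, α = 4*π^2/(9 + 4*π^2).


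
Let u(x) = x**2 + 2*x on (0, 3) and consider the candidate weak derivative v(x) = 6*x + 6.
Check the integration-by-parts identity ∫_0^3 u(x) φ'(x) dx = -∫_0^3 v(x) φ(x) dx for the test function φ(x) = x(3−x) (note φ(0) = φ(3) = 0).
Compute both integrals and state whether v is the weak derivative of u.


LHS = -45/2, RHS = -135/2. No, v is not the weak derivative of u.

u(x) = x**2 + 2*x, classical derivative u'(x) = 2*x + 2.
φ(x) = x(3−x), so φ'(x) = 3 - 2*x.
Note φ(0) = φ(3) = 0, so the boundary term u·φ vanishes.
LHS = ∫_0^3 u(x) φ'(x) dx = ∫_0^3 (-2*x^3 - x^2 + 6*x) dx. Term by term:
  ∫_0^3 -2*x^3 dx = -81/2;  ∫_0^3 -x^2 dx = -9;  ∫_0^3 6*x dx = 27.
Sum: -81/2 − 9 + 27 = -45/2.
So LHS = -45/2.
∫_0^3 v(x) φ(x) dx = ∫_0^3 (-6*x^3 + 12*x^2 + 18*x) dx. Term by term:
  ∫_0^3 -6*x^3 dx = -243/2;  ∫_0^3 12*x^2 dx = 108;  ∫_0^3 18*x dx = 81.
Sum: -243/2 + 108 + 81 = 135/2.
So RHS = -∫_0^3 v(x) φ(x) dx = -135/2.
LHS − RHS = 45 ≠ 0, so the identity fails.
(For a valid weak derivative the identity must hold for EVERY test function, in particular this one. The failure shows v is NOT the weak derivative of u.)
Correct weak derivative would be u'(x) = 2*x + 2.


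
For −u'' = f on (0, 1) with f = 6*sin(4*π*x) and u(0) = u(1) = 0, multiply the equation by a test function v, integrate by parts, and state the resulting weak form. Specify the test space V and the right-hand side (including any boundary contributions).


V = H^1_0(0, 1) (so v(0) = v(1) = 0); weak form: ∫_0^1 u'v' dx = ∫_0^1 (6*sin(4*π*x)) v dx for all v ∈ V.

Multiply both sides by a test function v and integrate from 0 to 1:
  ∫_0^1 −u''(x) v(x) dx = ∫_0^1 f(x) v(x) dx.
Integrate the LHS by parts once:
  ∫_0^1 −u'' v dx = −[u'(x) v(x)]_0^1 + ∫_0^1 u'(x) v'(x) dx.
Thus ∫_0^1 u'(x) v'(x) dx = ∫_0^1 f(x) v(x) dx + [u'(x) v(x)]_0^1.
Choose V so that boundary terms are either known or forced to vanish.
u is Dirichlet: u(0) = u(1) = 0. Let V = H^1_0(0, 1); then v(0) = v(1) = 0, and [u' v]_0^1 = 0.
Weak formulation: find u (satisfying any essential BC) such that ∫_0^1 u'(x) v'(x) dx = ∫_0^1 f v dx for all v ∈ V.
Substituting f(x) = 6*sin(4*π*x), the right-hand side is ∫_0^1 (6*sin(4*π*x)) v dx.


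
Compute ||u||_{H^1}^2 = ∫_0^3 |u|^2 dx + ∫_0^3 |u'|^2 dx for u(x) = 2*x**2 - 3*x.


||u||_{H^1}^2 = 477/5

The H^1 norm (squared) on an interval (0, L) is
  ||u||_{H^1}^2 = ∫_0^L u(x)^2 dx + ∫_0^L u'(x)^2 dx.
Compute u'(x) = 4*x - 3.
Then u(x)^2 = 4*x**4 - 12*x**3 + 9*x**2 and u'(x)^2 = 16*x**2 - 24*x + 9.
Integrate each monomial from 0 to 3 using ∫_0^3 c·x^n dx = c·3^(n+1)/(n+1):
  ∫_0^3 u(x)^2 dx = ∫_0^3 (4*x^4 - 12*x^3 + 9*x^2) dx. Term by term:
    ∫_0^3 4*x^4 dx = 972/5;  ∫_0^3 -12*x^3 dx = -243;  ∫_0^3 9*x^2 dx = 81.
  Sum: 972/5 − 243 + 81 = 162/5.
  ∫_0^3 u'(x)^2 dx = ∫_0^3 (16*x^2 - 24*x + 9) dx. Term by term:
    ∫_0^3 16*x^2 dx = 144;  ∫_0^3 -24*x dx = -108;  ∫_0^3 9 dx = 27.
  Sum: 144 − 108 + 27 = 63.
Adding: ||u||_{H^1}^2 = 162/5 + 63 = 477/5.


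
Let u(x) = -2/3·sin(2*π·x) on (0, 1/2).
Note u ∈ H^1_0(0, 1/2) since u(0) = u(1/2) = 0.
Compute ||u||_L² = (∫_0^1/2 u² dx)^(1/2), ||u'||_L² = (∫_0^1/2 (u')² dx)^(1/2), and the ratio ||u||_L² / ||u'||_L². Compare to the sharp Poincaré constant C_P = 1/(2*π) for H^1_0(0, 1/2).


||u||_L² / ||u'||_L² = 1/(2*π) = C_P.

u(x) = -2/3·sin(2*π·x), so u'(x) = -4*π*cos(2*π*x)/3.
Writing u(x) = A·sin(kπx/L) with A = -2/3 and k = 1, use ∫_0^L sin²(kπx/L) dx = L/2 and ∫_0^L cos²(kπx/L) dx = L/2.
u² = 4/9·sin²(2*π·x) and (u')² = 16*π^2/9·cos²(2*π·x), and each of sin², cos² integrates to L/2 = 1/4 over (0, 1/2).
∫_0^1/2 u² dx = 1/9, so ||u||_L² = 1/3.
∫_0^1/2 (u')² dx = 4*π^2/9, so ||u'||_L² = 2*π/3.
Ratio ||u||_L² / ||u'||_L² = 1/(2*π).
Sharp Poincaré constant on H^1_0(0, 1/2) is C_P = L/π = 1/(2*π), achieved by sin(2*π·x).
This is the k = 1 eigenfunction (up to amplitude), so the ratio equals the sharp Poincaré constant exactly.


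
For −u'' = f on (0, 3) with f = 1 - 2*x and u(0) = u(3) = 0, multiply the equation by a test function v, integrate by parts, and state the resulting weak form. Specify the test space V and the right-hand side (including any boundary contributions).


V = H^1_0(0, 3) (so v(0) = v(3) = 0); weak form: ∫_0^3 u'v' dx = ∫_0^3 (1 - 2*x) v dx for all v ∈ V.

Multiply both sides by a test function v and integrate from 0 to 3:
  ∫_0^3 −u''(x) v(x) dx = ∫_0^3 f(x) v(x) dx.
Integrate the LHS by parts once:
  ∫_0^3 −u'' v dx = −[u'(x) v(x)]_0^3 + ∫_0^3 u'(x) v'(x) dx.
Thus ∫_0^3 u'(x) v'(x) dx = ∫_0^3 f(x) v(x) dx + [u'(x) v(x)]_0^3.
Choose V so that boundary terms are either known or forced to vanish.
u is Dirichlet: u(0) = u(3) = 0. Let V = H^1_0(0, 3); then v(0) = v(3) = 0, and [u' v]_0^3 = 0.
Weak formulation: find u (satisfying any essential BC) such that ∫_0^3 u'(x) v'(x) dx = ∫_0^3 f v dx for all v ∈ V.
Substituting f(x) = 1 - 2*x, the right-hand side is ∫_0^3 (1 - 2*x) v dx.


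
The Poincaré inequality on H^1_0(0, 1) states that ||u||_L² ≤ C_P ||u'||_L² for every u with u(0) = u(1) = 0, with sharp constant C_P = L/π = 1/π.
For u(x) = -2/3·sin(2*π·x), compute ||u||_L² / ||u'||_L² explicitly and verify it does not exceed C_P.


||u||_L² / ||u'||_L² = 1/(2*π) < C_P = 1/π.

u(x) = -2/3·sin(2*π·x), so u'(x) = -4*π*cos(2*π*x)/3.
Writing u(x) = A·sin(kπx/L) with A = -2/3 and k = 2, use ∫_0^L sin²(kπx/L) dx = L/2 and ∫_0^L cos²(kπx/L) dx = L/2.
u² = 4/9·sin²(2*π·x) and (u')² = 16*π^2/9·cos²(2*π·x), and each of sin², cos² integrates to L/2 = 1/2 over (0, 1).
∫_0^1 u² dx = 2/9, so ||u||_L² = sqrt(2)/3.
∫_0^1 (u')² dx = 8*π^2/9, so ||u'||_L² = 2*sqrt(2)*π/3.
Ratio ||u||_L² / ||u'||_L² = 1/(2*π).
Sharp Poincaré constant on H^1_0(0, 1) is C_P = L/π = 1/π, achieved by sin(π·x).
This is the k = 2 harmonic; the ratio L/(kπ) is strictly less than C_P = L/π, consistent with the sharp inequality ||u||_L² ≤ C_P ||u'||_L².


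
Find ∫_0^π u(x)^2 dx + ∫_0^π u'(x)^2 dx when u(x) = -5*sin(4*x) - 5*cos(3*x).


||u||_{H^1(0,π)}^2 = 4000/7 + 675*π/2

u'(x) = 15*sin(3*x) - 20*cos(4*x).
Expand u² and (u')² and integrate term by term on (0, π), using: for integers n ≥ 1, ∫_0^π sin²(nx) dx = ∫_0^π cos²(nx) dx = π/2; for n ≠ n', ∫_0^π sin(nx)sin(n'x) dx = ∫_0^π cos(nx)cos(n'x) dx = 0; and by product-to-sum, ∫_0^π sin(nx)cos(n'x) dx = ½∫_0^π [sin((n+n')x) + sin((n−n')x)] dx, which is 0 when n+n' is even and 2n/(n²−n'²) when n+n' is odd (it need not vanish on (0, π)).
  u² squared terms: (-5)²·∫cos(3x)² dx = 25·π/2 = 25*π/2;  (-5)²·∫sin(4x)² dx = 25·π/2 = 25*π/2.
  u² cross terms: 2·(-5)·(-5)·∫cos(3x)·sin(4x) dx = 50·(8/7) = 400/7.
  So ∫_0^π u² dx = 25*π/2 + 25*π/2 + 400/7 = 400/7 + 25*π.
  (u')² squared terms: (-20)²·∫cos(4x)² dx = 400·π/2 = 200*π;  (15)²·∫sin(3x)² dx = 225·π/2 = 225*π/2.
  (u')² cross terms: 2·(-20)·(15)·∫cos(4x)·sin(3x) dx = -600·(-6/7) = 3600/7.
  So ∫_0^π (u')² dx = 200*π + 225*π/2 + 3600/7 = 3600/7 + 625*π/2.
||u||_{H^1}^2 = (400/7 + 25*π) + (3600/7 + 625*π/2) = 4000/7 + 675*π/2.


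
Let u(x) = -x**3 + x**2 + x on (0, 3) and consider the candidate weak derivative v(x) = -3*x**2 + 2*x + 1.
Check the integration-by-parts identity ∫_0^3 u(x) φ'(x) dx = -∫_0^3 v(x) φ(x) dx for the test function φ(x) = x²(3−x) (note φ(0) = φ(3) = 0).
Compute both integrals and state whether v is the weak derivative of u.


LHS = 837/20, RHS = 837/20. Yes, v = u' weakly.

u(x) = -x**3 + x**2 + x, classical derivative u'(x) = -3*x**2 + 2*x + 1.
φ(x) = x²(3−x), so φ'(x) = 3*x*(2 - x).
Note φ(0) = φ(3) = 0, so the boundary term u·φ vanishes.
LHS = ∫_0^3 u(x) φ'(x) dx = ∫_0^3 (3*x^5 - 9*x^4 + 3*x^3 + 6*x^2) dx. Term by term:
  ∫_0^3 3*x^5 dx = 729/2;  ∫_0^3 -9*x^4 dx = -2187/5;  ∫_0^3 3*x^3 dx = 243/4;
  ∫_0^3 6*x^2 dx = 54.
Sum: 729/2 − 2187/5 + 243/4 + 54 = 837/20.
So LHS = 837/20.
∫_0^3 v(x) φ(x) dx = ∫_0^3 (3*x^5 - 11*x^4 + 5*x^3 + 3*x^2) dx. Term by term:
  ∫_0^3 3*x^5 dx = 729/2;  ∫_0^3 -11*x^4 dx = -2673/5;  ∫_0^3 5*x^3 dx = 405/4;
  ∫_0^3 3*x^2 dx = 27.
Sum: 729/2 − 2673/5 + 405/4 + 27 = -837/20.
So RHS = -∫_0^3 v(x) φ(x) dx = 837/20.
LHS = RHS, so the identity holds for this test φ.
Moreover u is smooth here and v(x) = u'(x) = -3*x**2 + 2*x + 1 pointwise, so the identity holds for every test function. Hence v is the weak derivative of u.


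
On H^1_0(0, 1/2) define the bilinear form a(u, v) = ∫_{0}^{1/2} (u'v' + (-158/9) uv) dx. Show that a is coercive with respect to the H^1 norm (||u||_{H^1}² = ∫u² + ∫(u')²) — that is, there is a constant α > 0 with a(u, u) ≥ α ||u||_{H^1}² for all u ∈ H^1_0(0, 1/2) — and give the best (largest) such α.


α = 2*(-79 + 18*π^2)/(9*(1 + 4*π^2))

Coercivity of a(·,·) on H^1_0(0, 1/2) means a(u, u) ≥ α ||u||_{H^1}² for every u ∈ H^1_0.
The interval has length L = 1/2, and Poincaré/coercivity depend only on L. Here a(u, u) = ∫(u')² + (-158/9)·∫u².
Here c = -158/9 < 0 with |c| < (π/L)² = 4*π^2, so coercivity still holds. The condition a(u,u) ≥ α||u||_{H^1}² reads (1−α)∫(u')² ≥ (α−c)∫u². Any admissible α is ≤ 1 (rapidly oscillating u have ∫u²/∫(u')² → 0), and α = 1 would force 0 ≥ (1−c)∫u², impossible since c < 1; so 1−α > 0. By the sharp Poincaré inequality on H^1_0 of an interval of length L, ∫(u')² ≥ (π/L)²∫u² with equality for the first sine mode sin(π(x−x₀)/L) (x₀ the left endpoint), so the inequality holds for all u iff (1−α)(π/L)² ≥ α − c, i.e. α ≤ ((π/L)² + c)/((π/L)² + 1) = (1 + c(L/π)²)/(1 + (L/π)²). (Direct route, valid since c ≤ 0: Poincaré gives c∫u² ≥ c(L/π)²∫(u')², so a(u,u) ≥ (1 + c(L/π)²)∫(u')², while ||u||_{H^1}² ≤ (1 + (L/π)²)∫(u')²; dividing yields the same α.) With (π/L)² = 4*π^2 and c = -158/9, the largest admissible constant is α = ((π/L)² + c)/((π/L)² + 1).
Simplifying, α = 2*(-79 + 18*π^2)/(9*(1 + 4*π^2)).


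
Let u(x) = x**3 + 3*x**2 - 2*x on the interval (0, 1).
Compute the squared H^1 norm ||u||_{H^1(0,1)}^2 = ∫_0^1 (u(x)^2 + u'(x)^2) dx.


||u||_{H^1}^2 = 1184/105

The H^1 norm (squared) on an interval (0, L) is
  ||u||_{H^1}^2 = ∫_0^L u(x)^2 dx + ∫_0^L u'(x)^2 dx.
Compute u'(x) = 3*x**2 + 6*x - 2.
Then u(x)^2 = x**6 + 6*x**5 + 5*x**4 - 12*x**3 + 4*x**2 and u'(x)^2 = 9*x**4 + 36*x**3 + 24*x**2 - 24*x + 4.
Integrate each monomial from 0 to 1 using ∫_0^1 c·x^n dx = c·1^(n+1)/(n+1):
  ∫_0^1 u(x)^2 dx = ∫_0^1 (x^6 + 6*x^5 + 5*x^4 - 12*x^3 + 4*x^2) dx. Term by term:
    ∫_0^1 x^6 dx = 1/7;  ∫_0^1 6*x^5 dx = 1;  ∫_0^1 5*x^4 dx = 1;
    ∫_0^1 -12*x^3 dx = -3;  ∫_0^1 4*x^2 dx = 4/3.
  Sum: 1/7 + 1 + 1 − 3 + 4/3 = 10/21.
  ∫_0^1 u'(x)^2 dx = ∫_0^1 (9*x^4 + 36*x^3 + 24*x^2 - 24*x + 4) dx. Term by term:
    ∫_0^1 9*x^4 dx = 9/5;  ∫_0^1 36*x^3 dx = 9;  ∫_0^1 24*x^2 dx = 8;
    ∫_0^1 -24*x dx = -12;  ∫_0^1 4 dx = 4.
  Sum: 9/5 + 9 + 8 − 12 + 4 = 54/5.
Adding: ||u||_{H^1}^2 = 10/21 + 54/5 = 1184/105.


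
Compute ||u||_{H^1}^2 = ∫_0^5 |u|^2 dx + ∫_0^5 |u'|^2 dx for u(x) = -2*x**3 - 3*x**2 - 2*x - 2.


||u||_{H^1}^2 = 2666990/21

The H^1 norm (squared) on an interval (0, L) is
  ||u||_{H^1}^2 = ∫_0^L u(x)^2 dx + ∫_0^L u'(x)^2 dx.
Compute u'(x) = -6*x**2 - 6*x - 2.
Then u(x)^2 = 4*x**6 + 12*x**5 + 17*x**4 + 20*x**3 + 16*x**2 + 8*x + 4 and u'(x)^2 = 36*x**4 + 72*x**3 + 60*x**2 + 24*x + 4.
Integrate each monomial from 0 to 5 using ∫_0^5 c·x^n dx = c·5^(n+1)/(n+1):
  ∫_0^5 u(x)^2 dx = ∫_0^5 (4*x^6 + 12*x^5 + 17*x^4 + 20*x^3 + 16*x^2 + 8*x + 4) dx. Term by term:
    ∫_0^5 4*x^6 dx = 312500/7;  ∫_0^5 12*x^5 dx = 31250;  ∫_0^5 17*x^4 dx = 10625;
    ∫_0^5 20*x^3 dx = 3125;  ∫_0^5 16*x^2 dx = 2000/3;  ∫_0^5 8*x dx = 100;
    ∫_0^5 4 dx = 20.
  Sum: 312500/7 + 31250 + 10625 + 3125 + 2000/3 + 100 + 20 = 1899020/21.
  ∫_0^5 u'(x)^2 dx = ∫_0^5 (36*x^4 + 72*x^3 + 60*x^2 + 24*x + 4) dx. Term by term:
    ∫_0^5 36*x^4 dx = 22500;  ∫_0^5 72*x^3 dx = 11250;  ∫_0^5 60*x^2 dx = 2500;
    ∫_0^5 24*x dx = 300;  ∫_0^5 4 dx = 20.
  Sum: 22500 + 11250 + 2500 + 300 + 20 = 36570.
Adding: ||u||_{H^1}^2 = 1899020/21 + 36570 = 2666990/21.


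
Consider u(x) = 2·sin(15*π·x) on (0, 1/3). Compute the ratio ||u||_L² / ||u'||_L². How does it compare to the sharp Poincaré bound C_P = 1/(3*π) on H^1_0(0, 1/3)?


||u||_L² / ||u'||_L² = 1/(15*π) < C_P = 1/(3*π).

u(x) = 2·sin(15*π·x), so u'(x) = 30*π*cos(15*π*x).
Writing u(x) = A·sin(kπx/L) with A = 2 and k = 5, use ∫_0^L sin²(kπx/L) dx = L/2 and ∫_0^L cos²(kπx/L) dx = L/2.
u² = 4·sin²(15*π·x) and (u')² = 900*π^2·cos²(15*π·x), and each of sin², cos² integrates to L/2 = 1/6 over (0, 1/3).
∫_0^1/3 u² dx = 2/3, so ||u||_L² = sqrt(6)/3.
∫_0^1/3 (u')² dx = 150*π^2, so ||u'||_L² = 5*sqrt(6)*π.
Ratio ||u||_L² / ||u'||_L² = 1/(15*π).
Sharp Poincaré constant on H^1_0(0, 1/3) is C_P = L/π = 1/(3*π), achieved by sin(3*π·x).
This is the k = 5 harmonic; the ratio L/(kπ) is strictly less than C_P = L/π, consistent with the sharp inequality ||u||_L² ≤ C_P ||u'||_L².


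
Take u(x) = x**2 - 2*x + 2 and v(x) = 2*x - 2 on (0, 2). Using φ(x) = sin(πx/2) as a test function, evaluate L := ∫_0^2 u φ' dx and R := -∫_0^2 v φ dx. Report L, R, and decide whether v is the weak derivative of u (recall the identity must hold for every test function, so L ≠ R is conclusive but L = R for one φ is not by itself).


LHS = 0, RHS = 0. Yes, v = u' weakly.

u(x) = x**2 - 2*x + 2, classical derivative u'(x) = 2*x - 2.
φ(x) = sin(πx/2), so φ'(x) = π*cos(π*x/2)/2.
Note φ(0) = φ(2) = 0, so the boundary term u·φ vanishes.
LHS = ∫_0^2 u(x) φ'(x) dx = ∫_0^2 (π*x^2*cos(π*x/2)/2 - π*x*cos(π*x/2) + π*cos(π*x/2)) dx. Term by term:
  ∫_0^2 π*cos(π*x/2) dx = 0;  ∫_0^2 π*x^2*cos(π*x/2)/2 dx = -8/π;  ∫_0^2 -π*x*cos(π*x/2) dx = 8/π.
Sum: 0 − 8/π + 8/π = 0.
So LHS = 0.
∫_0^2 v(x) φ(x) dx = ∫_0^2 (2*x*sin(π*x/2) - 2*sin(π*x/2)) dx. Term by term:
  ∫_0^2 -2*sin(π*x/2) dx = -8/π;  ∫_0^2 2*x*sin(π*x/2) dx = 8/π.
Sum: -8/π + 8/π = 0.
So RHS = -∫_0^2 v(x) φ(x) dx = 0.
LHS = RHS, so the identity holds for this test φ.
Moreover u is smooth here and v(x) = u'(x) = 2*x - 2 pointwise, so the identity holds for every test function. Hence v is the weak derivative of u.


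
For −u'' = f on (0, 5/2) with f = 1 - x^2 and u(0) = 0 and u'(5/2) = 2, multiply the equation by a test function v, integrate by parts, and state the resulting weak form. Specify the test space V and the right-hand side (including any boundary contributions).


V = {v ∈ H^1(0, 5/2) : v(0) = 0} (test functions vanish at x = 0 where u is specified); weak form: ∫_0^5/2 u'v' dx = ∫_0^5/2 (1 - x^2) v dx + 2·v(5/2) for all v ∈ V.

Multiply both sides by a test function v and integrate from 0 to 5/2:
  ∫_0^5/2 −u''(x) v(x) dx = ∫_0^5/2 f(x) v(x) dx.
Integrate the LHS by parts once:
  ∫_0^5/2 −u'' v dx = −[u'(x) v(x)]_0^5/2 + ∫_0^5/2 u'(x) v'(x) dx.
Thus ∫_0^5/2 u'(x) v'(x) dx = ∫_0^5/2 f(x) v(x) dx + [u'(x) v(x)]_0^5/2.
Choose V so that boundary terms are either known or forced to vanish.
Mixed BC: u(0) = 0 (Dirichlet) and u'(5/2) = 2 (Neumann). Define V = {v ∈ H^1(0, 5/2) : v(0) = 0}. Then [u' v]_0^5/2 = u'(5/2)·v(5/2) − u'(0)·0 = 2·v(5/2).
Weak formulation: find u (satisfying any essential BC) such that ∫_0^5/2 u'(x) v'(x) dx = ∫_0^5/2 f v dx + 2·v(5/2) for all v ∈ V (Dirichlet at 0 absorbed into V; Neumann datum at x = 5/2 contributes the boundary term).
Substituting f(x) = 1 - x^2, the right-hand side is ∫_0^5/2 (1 - x^2) v dx + 2·v(5/2).


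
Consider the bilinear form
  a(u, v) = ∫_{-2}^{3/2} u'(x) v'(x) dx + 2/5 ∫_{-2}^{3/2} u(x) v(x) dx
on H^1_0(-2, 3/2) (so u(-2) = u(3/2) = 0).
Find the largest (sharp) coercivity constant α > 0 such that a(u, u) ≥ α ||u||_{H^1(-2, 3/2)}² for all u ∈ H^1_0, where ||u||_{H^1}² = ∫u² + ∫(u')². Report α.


α = 2*(49 + 10*π^2)/(5*(4*π^2 + 49))

Coercivity of a(·,·) on H^1_0(-2, 3/2) means a(u, u) ≥ α ||u||_{H^1}² for every u ∈ H^1_0.
The interval has length L = 7/2, and Poincaré/coercivity depend only on L. Here a(u, u) = ∫(u')² + (2/5)·∫u².
Here 0 < c = 2/5 < 1. The condition a(u,u) ≥ α||u||_{H^1}² reads (1−α)∫(u')² ≥ (α−c)∫u². Any admissible α is ≤ 1 (rapidly oscillating u have ∫u²/∫(u')² → 0), and α = 1 would force 0 ≥ (1−c)∫u², impossible since c < 1; so 1−α > 0. By the sharp Poincaré inequality on H^1_0 of an interval of length L, ∫(u')² ≥ (π/L)²∫u² with equality for the first sine mode sin(π(x−x₀)/L) (x₀ the left endpoint), so the inequality holds for all u iff (1−α)(π/L)² ≥ α − c, i.e. α ≤ ((π/L)² + c)/((π/L)² + 1) = (1 + c(L/π)²)/(1 + (L/π)²). With (π/L)² = 4*π^2/49 and c = 2/5, the largest admissible constant is α = ((π/L)² + c)/((π/L)² + 1).
Simplifying, α = 2*(49 + 10*π^2)/(5*(4*π^2 + 49)).
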